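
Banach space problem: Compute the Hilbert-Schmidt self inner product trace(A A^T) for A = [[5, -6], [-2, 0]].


trace(A * A^T) = sum of squares of all entries
= 5^2 + (-6)^2 + (-2)^2 + 0^2
= 25 + 36 + 4 + 0
= 65

65


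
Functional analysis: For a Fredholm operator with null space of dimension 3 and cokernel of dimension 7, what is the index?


The Fredholm index is defined as ind(T) = dim(ker T) - dim(coker T)
= 3 - 7
= -4

-4


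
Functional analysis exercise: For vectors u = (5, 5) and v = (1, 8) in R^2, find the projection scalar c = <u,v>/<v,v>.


Computing <u,v> = 5*1 + 5*8 = 45
Computing <v,v> = 1^2 + 8^2 = 65
Projection coefficient = 45/65 = 0.6923

0.6923


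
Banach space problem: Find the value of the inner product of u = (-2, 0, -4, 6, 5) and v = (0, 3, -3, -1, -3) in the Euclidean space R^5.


Computing the standard inner product <u, v> = sum u_i * v_i
= -2*0 + 0*3 + -4*-3 + 6*-1 + 5*-3
= 0 + 0 + 12 + -6 + -15
= -9

-9


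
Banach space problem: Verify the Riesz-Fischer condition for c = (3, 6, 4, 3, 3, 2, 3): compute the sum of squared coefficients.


sum |c_n|^2 = 3^2 + 6^2 + 4^2 + 3^2 + 3^2 + 2^2 + 3^2
= 9 + 36 + 16 + 9 + 9 + 4 + 9
= 92

92


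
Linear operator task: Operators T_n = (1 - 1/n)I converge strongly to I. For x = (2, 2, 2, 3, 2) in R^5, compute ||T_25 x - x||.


T_25 x - x = (1 - 1/25)x - x = -x/25
||x|| = sqrt(25) = 5.0000
||T_25 x - x|| = ||x||/25 = 5.0000/25 = 0.2000

0.2000


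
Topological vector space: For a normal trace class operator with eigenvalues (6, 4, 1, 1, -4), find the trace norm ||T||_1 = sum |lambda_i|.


For a normal operator, singular values equal |eigenvalues|.
Trace norm = sum |lambda_i| = 6 + 4 + 1 + 1 + 4
= 16

16


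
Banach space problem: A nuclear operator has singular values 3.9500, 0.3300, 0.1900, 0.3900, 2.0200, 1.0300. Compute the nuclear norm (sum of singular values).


The nuclear norm is the sum of all singular values.
||T||_1 = 3.9500 + 0.3300 + 0.1900 + 0.3900 + 2.0200 + 1.0300
= 7.9100

7.9100


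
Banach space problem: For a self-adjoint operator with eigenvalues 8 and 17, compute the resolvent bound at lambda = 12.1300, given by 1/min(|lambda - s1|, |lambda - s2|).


dist(12.1300, {8, 17}) = min(|12.1300 - 8|, |12.1300 - 17|)
= min(4.1300, 4.8700) = 4.1300
Resolvent bound = 1/4.1300 = 0.2421

0.2421


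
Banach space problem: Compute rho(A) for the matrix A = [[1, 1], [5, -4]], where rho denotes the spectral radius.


For a 2x2 matrix, eigenvalues satisfy lambda^2 - (trace)*lambda + det = 0
trace = 1 + -4 = -3
det = 1*-4 - 1*5 = -9
discriminant = (-3)^2 - 4*(-9) = 45
spectral radius = max |eigenvalue| = 4.8541

4.8541


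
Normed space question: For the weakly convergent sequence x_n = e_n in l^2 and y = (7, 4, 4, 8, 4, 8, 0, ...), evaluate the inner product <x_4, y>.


x_4 = e_4 is the standard basis vector with 1 in position 4.
<x_4, y> = y_4 = 8
As n -> infinity, <x_n, y> -> 0, confirming weak convergence of (x_n) to 0.

8


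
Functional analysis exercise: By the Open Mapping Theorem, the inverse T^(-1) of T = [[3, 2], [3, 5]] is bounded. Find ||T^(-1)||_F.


det(T) = 3*5 - 2*3 = 9
T^(-1) = (1/9) * [[5, -2], [-3, 3]] = [[0.5556, -0.2222], [-0.3333, 0.3333]]
||T^(-1)||_F^2 = 0.5556^2 + (-0.2222)^2 + (-0.3333)^2 + 0.3333^2 = 0.5802
||T^(-1)||_F = sqrt(0.5802) = 0.7617

0.7617


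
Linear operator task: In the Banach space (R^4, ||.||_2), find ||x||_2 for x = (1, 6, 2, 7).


The l^2 norm = (sum |x_i|^2)^(1/2)
Sum of 2th powers = 1 + 36 + 4 + 49 = 90
||x||_2 = (90)^(1/2) = 9.4868

9.4868


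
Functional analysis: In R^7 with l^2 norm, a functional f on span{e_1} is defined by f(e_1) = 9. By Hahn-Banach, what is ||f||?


The norm of f is given by ||f|| = sup_{||x||=1} |f(x)|.
On span{e_1}, ||e_1|| = 1, so ||f|| = |f(e_1)| / ||e_1||
= |9| / 1 = 9.0000

9.0000


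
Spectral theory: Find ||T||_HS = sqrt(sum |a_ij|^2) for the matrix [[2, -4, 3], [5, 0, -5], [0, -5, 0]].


The Hilbert-Schmidt norm is sqrt(sum of squares of all entries).
Sum of squares = 2^2 + (-4)^2 + 3^2 + 5^2 + 0^2 + (-5)^2 + 0^2 + (-5)^2 + 0^2
= 4 + 16 + 9 + 25 + 0 + 25 + 0 + 25 + 0 = 104
||T||_HS = sqrt(104) = 10.1980

10.1980


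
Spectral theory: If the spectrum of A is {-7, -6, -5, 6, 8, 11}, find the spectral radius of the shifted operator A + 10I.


Spectrum of A + 10I = {3, 4, 5, 16, 18, 21}
Spectral radius = max |lambda| over the shifted spectrum
= max(3, 4, 5, 16, 18, 21) = 21

21


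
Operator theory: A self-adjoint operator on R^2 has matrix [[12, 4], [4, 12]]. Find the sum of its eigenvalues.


For a self-adjoint (symmetric) matrix, the eigenvalues are real.
The sum of eigenvalues equals the trace of the matrix.
trace = 12 + 12 = 24

24


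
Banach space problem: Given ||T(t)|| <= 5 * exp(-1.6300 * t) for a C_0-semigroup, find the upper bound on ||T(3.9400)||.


||T(3.9400)|| <= 5 * exp(-1.6300 * 3.9400)
= 5 * exp(-6.4222)
= 5 * 0.0016
= 0.0081

0.0081


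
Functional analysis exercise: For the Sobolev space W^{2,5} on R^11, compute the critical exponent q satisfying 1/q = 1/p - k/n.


Using the Sobolev embedding formula: 1/q = 1/p - k/n
1/q = 1/5 - 2/11 = 1/55
q = 1/(1/55) = 55

55.0000


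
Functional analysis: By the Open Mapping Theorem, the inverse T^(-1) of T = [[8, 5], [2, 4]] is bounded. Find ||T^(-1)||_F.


det(T) = 8*4 - 5*2 = 22
T^(-1) = (1/22) * [[4, -5], [-2, 8]] = [[0.1818, -0.2273], [-0.0909, 0.3636]]
||T^(-1)||_F^2 = 0.1818^2 + (-0.2273)^2 + (-0.0909)^2 + 0.3636^2 = 0.2252
||T^(-1)||_F = sqrt(0.2252) = 0.4746

0.4746


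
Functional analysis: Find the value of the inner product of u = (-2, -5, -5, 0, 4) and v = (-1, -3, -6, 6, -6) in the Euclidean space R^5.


Computing the standard inner product <u, v> = sum u_i * v_i
= -2*-1 + -5*-3 + -5*-6 + 0*6 + 4*-6
= 2 + 15 + 30 + 0 + -24
= 23

23


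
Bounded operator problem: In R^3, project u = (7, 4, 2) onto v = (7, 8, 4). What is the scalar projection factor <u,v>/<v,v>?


Computing <u,v> = 7*7 + 4*8 + 2*4 = 89
Computing <v,v> = 7^2 + 8^2 + 4^2 = 129
Projection coefficient = 89/129 = 0.6899

0.6899


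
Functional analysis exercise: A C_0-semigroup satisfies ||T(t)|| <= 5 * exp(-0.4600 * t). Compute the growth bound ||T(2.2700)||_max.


||T(2.2700)|| <= 5 * exp(-0.4600 * 2.2700)
= 5 * exp(-1.0442)
= 5 * 0.3520
= 1.7599

1.7599


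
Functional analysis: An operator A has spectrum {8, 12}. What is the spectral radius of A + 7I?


Spectrum of A + 7I = {15, 19}
Spectral radius = max |lambda| over the shifted spectrum
= max(15, 19) = 19

19


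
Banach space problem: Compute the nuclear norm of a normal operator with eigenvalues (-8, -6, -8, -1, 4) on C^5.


For a normal operator, singular values equal |eigenvalues|.
Trace norm = sum |lambda_i| = 8 + 6 + 8 + 1 + 4
= 27

27


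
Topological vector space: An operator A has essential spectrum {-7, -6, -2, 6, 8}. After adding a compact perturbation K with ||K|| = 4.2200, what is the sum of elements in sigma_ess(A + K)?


By Weyl's theorem, the essential spectrum is invariant under compact perturbations.
sigma_ess(A + K) = sigma_ess(A) = {-7, -6, -2, 6, 8}
Sum = -7 + -6 + -2 + 6 + 8 = -1

-1


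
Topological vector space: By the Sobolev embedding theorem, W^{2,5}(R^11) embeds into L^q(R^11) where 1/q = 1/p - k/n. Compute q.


Using the Sobolev embedding formula: 1/q = 1/p - k/n
1/q = 1/5 - 2/11 = 1/55
q = 1/(1/55) = 55

55.0000


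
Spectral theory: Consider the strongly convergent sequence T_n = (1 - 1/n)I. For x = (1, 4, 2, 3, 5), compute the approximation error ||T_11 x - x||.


T_11 x - x = (1 - 1/11)x - x = -x/11
||x|| = sqrt(55) = 7.4162
||T_11 x - x|| = ||x||/11 = 7.4162/11 = 0.6742

0.6742


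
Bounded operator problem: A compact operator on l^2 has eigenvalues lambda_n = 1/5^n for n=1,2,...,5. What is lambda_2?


The eigenvalue formula gives lambda_2 = 1/5^2
= 1/25
= 0.0400

0.0400


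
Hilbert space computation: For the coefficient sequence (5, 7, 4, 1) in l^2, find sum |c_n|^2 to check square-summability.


sum |c_n|^2 = 5^2 + 7^2 + 4^2 + 1^2
= 25 + 49 + 16 + 1
= 91

91


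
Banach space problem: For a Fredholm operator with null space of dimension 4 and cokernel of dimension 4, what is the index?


The Fredholm index is defined as ind(T) = dim(ker T) - dim(coker T)
= 4 - 4
= 0

0


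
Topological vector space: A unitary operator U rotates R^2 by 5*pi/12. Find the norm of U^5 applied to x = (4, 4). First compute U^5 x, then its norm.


U is a rotation by theta = 5*pi/12
U^5 = rotation by 5*theta = 25*pi/12 = 1*pi/12 (mod 2*pi)
cos(1*pi/12) = 0.9659, sin(1*pi/12) = 0.2588
U^5 x = (0.9659 * 4 - 0.2588 * 4, 0.2588 * 4 + 0.9659 * 4)
= (2.8284, 4.8990)
||U^5 x|| = sqrt(2.8284^2 + 4.8990^2) = sqrt(32.0000) = 5.6569

5.6569


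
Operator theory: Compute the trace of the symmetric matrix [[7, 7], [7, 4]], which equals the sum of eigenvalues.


For a self-adjoint (symmetric) matrix, the eigenvalues are real.
The sum of eigenvalues equals the trace of the matrix.
trace = 7 + 4 = 11

11


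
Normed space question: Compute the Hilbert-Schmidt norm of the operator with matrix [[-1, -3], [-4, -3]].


The Hilbert-Schmidt norm is sqrt(sum of squares of all entries).
Sum of squares = (-1)^2 + (-3)^2 + (-4)^2 + (-3)^2
= 1 + 9 + 16 + 9 = 35
||T||_HS = sqrt(35) = 5.9161

5.9161


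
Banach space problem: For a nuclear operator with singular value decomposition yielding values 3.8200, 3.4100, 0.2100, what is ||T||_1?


The nuclear norm is the sum of all singular values.
||T||_1 = 3.8200 + 3.4100 + 0.2100
= 7.4400

7.4400


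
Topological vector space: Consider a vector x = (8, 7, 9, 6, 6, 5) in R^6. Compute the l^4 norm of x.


The l^4 norm = (sum |x_i|^4)^(1/4)
Sum of 4th powers = 4096 + 2401 + 6561 + 1296 + 1296 + 625 = 16275
||x||_4 = (16275)^(1/4) = 11.2948

11.2948


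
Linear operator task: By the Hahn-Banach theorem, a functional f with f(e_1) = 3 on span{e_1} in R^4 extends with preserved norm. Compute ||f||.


The norm of f is given by ||f|| = sup_{||x||=1} |f(x)|.
On span{e_1}, ||e_1|| = 1, so ||f|| = |f(e_1)| / ||e_1||
= |3| / 1 = 3.0000

3.0000


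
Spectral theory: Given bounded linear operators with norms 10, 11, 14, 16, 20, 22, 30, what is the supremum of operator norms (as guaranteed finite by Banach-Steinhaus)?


By the Uniform Boundedness Principle, the supremum of norms is finite.
sup_k ||T_k|| = max(10, 11, 14, 16, 20, 22, 30) = 30

30


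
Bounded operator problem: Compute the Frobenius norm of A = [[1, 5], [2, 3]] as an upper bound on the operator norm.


||A||_F^2 = sum a_ij^2
= 1^2 + 5^2 + 2^2 + 3^2
= 1 + 25 + 4 + 9 = 39
||A||_F = sqrt(39) = 6.2450

6.2450


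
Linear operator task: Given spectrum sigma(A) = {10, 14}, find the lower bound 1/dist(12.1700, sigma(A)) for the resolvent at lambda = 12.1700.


dist(12.1700, {10, 14}) = min(|12.1700 - 10|, |12.1700 - 14|)
= min(2.1700, 1.8300) = 1.8300
Resolvent bound = 1/1.8300 = 0.5464

0.5464


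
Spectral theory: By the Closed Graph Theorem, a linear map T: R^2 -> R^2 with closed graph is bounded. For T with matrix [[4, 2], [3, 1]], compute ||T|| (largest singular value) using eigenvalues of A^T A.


A^T A = [[25, 11], [11, 5]]
trace(A^T A) = 30, det(A^T A) = 4
discriminant = 30^2 - 4*4 = 884
Largest eigenvalue of A^T A = (trace + sqrt(disc))/2 = 29.8661
||T|| = sqrt(29.8661) = 5.4650

5.4650


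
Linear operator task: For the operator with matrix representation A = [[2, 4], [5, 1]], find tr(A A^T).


trace(A * A^T) = sum of squares of all entries
= 2^2 + 4^2 + 5^2 + 1^2
= 4 + 16 + 25 + 1
= 46

46


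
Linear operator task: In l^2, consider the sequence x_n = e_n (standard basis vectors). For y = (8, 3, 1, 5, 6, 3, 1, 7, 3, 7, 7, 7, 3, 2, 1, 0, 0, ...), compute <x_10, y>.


x_10 = e_10 is the standard basis vector with 1 in position 10.
<x_10, y> = y_10 = 7
As n -> infinity, <x_n, y> -> 0, confirming weak convergence of (x_n) to 0.

7


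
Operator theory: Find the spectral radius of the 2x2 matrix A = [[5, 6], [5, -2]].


For a 2x2 matrix, eigenvalues satisfy lambda^2 - (trace)*lambda + det = 0
trace = 5 + -2 = 3
det = 5*-2 - 6*5 = -40
discriminant = 3^2 - 4*(-40) = 169
spectral radius = max |eigenvalue| = 8.0000

8.0000


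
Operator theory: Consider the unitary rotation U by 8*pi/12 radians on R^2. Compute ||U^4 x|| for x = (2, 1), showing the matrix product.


U is a rotation by theta = 8*pi/12
U^4 = rotation by 4*theta = 32*pi/12 = 8*pi/12 (mod 2*pi)
cos(8*pi/12) = -0.5000, sin(8*pi/12) = 0.8660
U^4 x = (-0.5000 * 2 - 0.8660 * 1, 0.8660 * 2 + -0.5000 * 1)
= (-1.8660, 1.2321)
||U^4 x|| = sqrt((-1.8660)^2 + 1.2321^2) = sqrt(5.0000) = 2.2361

2.2361


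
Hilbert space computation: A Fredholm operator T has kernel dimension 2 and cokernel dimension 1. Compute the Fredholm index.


The Fredholm index is defined as ind(T) = dim(ker T) - dim(coker T)
= 2 - 1
= 1

1


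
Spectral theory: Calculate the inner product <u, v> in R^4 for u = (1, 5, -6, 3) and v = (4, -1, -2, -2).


Computing the standard inner product <u, v> = sum u_i * v_i
= 1*4 + 5*-1 + -6*-2 + 3*-2
= 4 + -5 + 12 + -6
= 5

5


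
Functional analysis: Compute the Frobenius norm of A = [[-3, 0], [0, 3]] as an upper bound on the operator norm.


||A||_F^2 = sum a_ij^2
= (-3)^2 + 0^2 + 0^2 + 3^2
= 9 + 0 + 0 + 9 = 18
||A||_F = sqrt(18) = 4.2426

4.2426


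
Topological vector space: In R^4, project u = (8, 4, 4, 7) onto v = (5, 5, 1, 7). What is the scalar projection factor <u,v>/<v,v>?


Computing <u,v> = 8*5 + 4*5 + 4*1 + 7*7 = 113
Computing <v,v> = 5^2 + 5^2 + 1^2 + 7^2 = 100
Projection coefficient = 113/100 = 1.1300

1.1300


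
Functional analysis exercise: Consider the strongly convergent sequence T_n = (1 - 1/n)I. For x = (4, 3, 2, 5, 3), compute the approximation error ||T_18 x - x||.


T_18 x - x = (1 - 1/18)x - x = -x/18
||x|| = sqrt(63) = 7.9373
||T_18 x - x|| = ||x||/18 = 7.9373/18 = 0.4410

0.4410


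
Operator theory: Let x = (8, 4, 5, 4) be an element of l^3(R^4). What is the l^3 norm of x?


The l^3 norm = (sum |x_i|^3)^(1/3)
Sum of 3th powers = 512 + 64 + 125 + 64 = 765
||x||_3 = (765)^(1/3) = 9.1458

9.1458


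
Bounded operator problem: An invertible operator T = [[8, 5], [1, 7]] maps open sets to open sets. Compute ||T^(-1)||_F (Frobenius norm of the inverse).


det(T) = 8*7 - 5*1 = 51
T^(-1) = (1/51) * [[7, -5], [-1, 8]] = [[0.1373, -0.0980], [-0.0196, 0.1569]]
||T^(-1)||_F^2 = 0.1373^2 + (-0.0980)^2 + (-0.0196)^2 + 0.1569^2 = 0.0534
||T^(-1)||_F = sqrt(0.0534) = 0.2312

0.2312


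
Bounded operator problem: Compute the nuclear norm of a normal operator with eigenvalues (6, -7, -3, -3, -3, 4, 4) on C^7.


For a normal operator, singular values equal |eigenvalues|.
Trace norm = sum |lambda_i| = 6 + 7 + 3 + 3 + 3 + 4 + 4
= 30

30


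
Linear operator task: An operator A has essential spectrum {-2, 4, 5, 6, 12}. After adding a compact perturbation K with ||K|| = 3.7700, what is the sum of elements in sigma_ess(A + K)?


By Weyl's theorem, the essential spectrum is invariant under compact perturbations.
sigma_ess(A + K) = sigma_ess(A) = {-2, 4, 5, 6, 12}
Sum = -2 + 4 + 5 + 6 + 12 = 25

25


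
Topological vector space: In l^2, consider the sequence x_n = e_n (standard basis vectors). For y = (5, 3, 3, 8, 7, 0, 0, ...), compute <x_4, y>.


x_4 = e_4 is the standard basis vector with 1 in position 4.
<x_4, y> = y_4 = 8
As n -> infinity, <x_n, y> -> 0, confirming weak convergence of (x_n) to 0.

8


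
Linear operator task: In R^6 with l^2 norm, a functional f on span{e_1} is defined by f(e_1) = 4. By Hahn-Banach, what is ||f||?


The norm of f is given by ||f|| = sup_{||x||=1} |f(x)|.
On span{e_1}, ||e_1|| = 1, so ||f|| = |f(e_1)| / ||e_1||
= |4| / 1 = 4.0000

4.0000


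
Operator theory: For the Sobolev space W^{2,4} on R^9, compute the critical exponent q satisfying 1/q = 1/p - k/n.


Using the Sobolev embedding formula: 1/q = 1/p - k/n
1/q = 1/4 - 2/9 = 1/36
q = 1/(1/36) = 36

36.0000


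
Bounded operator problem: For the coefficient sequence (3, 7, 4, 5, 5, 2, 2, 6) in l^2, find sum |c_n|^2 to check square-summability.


sum |c_n|^2 = 3^2 + 7^2 + 4^2 + 5^2 + 5^2 + 2^2 + 2^2 + 6^2
= 9 + 49 + 16 + 25 + 25 + 4 + 4 + 36
= 168

168


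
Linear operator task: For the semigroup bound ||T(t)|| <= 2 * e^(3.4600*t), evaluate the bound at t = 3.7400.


||T(3.7400)|| <= 2 * exp(3.4600 * 3.7400)
= 2 * exp(12.9404)
= 2 * 416815.9348
= 833631.8696

833631.8696


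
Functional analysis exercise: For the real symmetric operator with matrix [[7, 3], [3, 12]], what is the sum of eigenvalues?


For a self-adjoint (symmetric) matrix, the eigenvalues are real.
The sum of eigenvalues equals the trace of the matrix.
trace = 7 + 12 = 19

19


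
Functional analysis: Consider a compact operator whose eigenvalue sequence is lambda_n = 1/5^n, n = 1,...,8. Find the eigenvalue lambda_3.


The eigenvalue formula gives lambda_3 = 1/5^3
= 1/125
= 0.0080

0.0080


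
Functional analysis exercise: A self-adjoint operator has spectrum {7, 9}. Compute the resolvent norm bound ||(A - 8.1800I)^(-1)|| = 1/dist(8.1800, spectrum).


dist(8.1800, {7, 9}) = min(|8.1800 - 7|, |8.1800 - 9|)
= min(1.1800, 0.8200) = 0.8200
Resolvent bound = 1/0.8200 = 1.2195

1.2195


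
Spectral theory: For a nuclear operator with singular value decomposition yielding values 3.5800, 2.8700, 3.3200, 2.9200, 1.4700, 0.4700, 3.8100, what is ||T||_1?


The nuclear norm is the sum of all singular values.
||T||_1 = 3.5800 + 2.8700 + 3.3200 + 2.9200 + 1.4700 + 0.4700 + 3.8100
= 18.4400

18.4400


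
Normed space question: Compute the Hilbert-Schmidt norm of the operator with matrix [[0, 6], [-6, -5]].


The Hilbert-Schmidt norm is sqrt(sum of squares of all entries).
Sum of squares = 0^2 + 6^2 + (-6)^2 + (-5)^2
= 0 + 36 + 36 + 25 = 97
||T||_HS = sqrt(97) = 9.8489

9.8489


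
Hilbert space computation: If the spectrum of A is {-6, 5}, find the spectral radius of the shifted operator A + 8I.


Spectrum of A + 8I = {2, 13}
Spectral radius = max |lambda| over the shifted spectrum
= max(2, 13) = 13

13


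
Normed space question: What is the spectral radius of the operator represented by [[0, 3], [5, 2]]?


For a 2x2 matrix, eigenvalues satisfy lambda^2 - (trace)*lambda + det = 0
trace = 0 + 2 = 2
det = 0*2 - 3*5 = -15
discriminant = 2^2 - 4*(-15) = 64
spectral radius = max |eigenvalue| = 5.0000

5.0000


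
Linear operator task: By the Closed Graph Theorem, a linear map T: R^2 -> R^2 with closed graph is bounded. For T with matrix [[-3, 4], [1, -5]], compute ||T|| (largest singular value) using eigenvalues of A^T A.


A^T A = [[10, -17], [-17, 41]]
trace(A^T A) = 51, det(A^T A) = 121
discriminant = 51^2 - 4*121 = 2117
Largest eigenvalue of A^T A = (trace + sqrt(disc))/2 = 48.5054
||T|| = sqrt(48.5054) = 6.9646

6.9646


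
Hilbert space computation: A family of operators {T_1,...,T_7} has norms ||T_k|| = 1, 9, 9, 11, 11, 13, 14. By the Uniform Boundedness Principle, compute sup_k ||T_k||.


By the Uniform Boundedness Principle, the supremum of norms is finite.
sup_k ||T_k|| = max(1, 9, 9, 11, 11, 13, 14) = 14

14


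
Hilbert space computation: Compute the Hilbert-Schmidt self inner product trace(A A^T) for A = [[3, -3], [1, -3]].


trace(A * A^T) = sum of squares of all entries
= 3^2 + (-3)^2 + 1^2 + (-3)^2
= 9 + 9 + 1 + 9
= 28

28


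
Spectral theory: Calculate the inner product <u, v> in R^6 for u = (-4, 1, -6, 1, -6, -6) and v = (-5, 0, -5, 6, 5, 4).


Computing the standard inner product <u, v> = sum u_i * v_i
= -4*-5 + 1*0 + -6*-5 + 1*6 + -6*5 + -6*4
= 20 + 0 + 30 + 6 + -30 + -24
= 2

2


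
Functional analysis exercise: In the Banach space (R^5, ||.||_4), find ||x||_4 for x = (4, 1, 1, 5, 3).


The l^4 norm = (sum |x_i|^4)^(1/4)
Sum of 4th powers = 256 + 1 + 1 + 625 + 81 = 964
||x||_4 = (964)^(1/4) = 5.5721

5.5721


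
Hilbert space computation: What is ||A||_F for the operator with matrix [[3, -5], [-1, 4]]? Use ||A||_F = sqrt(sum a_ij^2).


||A||_F^2 = sum a_ij^2
= 3^2 + (-5)^2 + (-1)^2 + 4^2
= 9 + 25 + 1 + 16 = 51
||A||_F = sqrt(51) = 7.1414

7.1414


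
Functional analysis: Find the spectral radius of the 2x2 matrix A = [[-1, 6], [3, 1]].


For a 2x2 matrix, eigenvalues satisfy lambda^2 - (trace)*lambda + det = 0
trace = -1 + 1 = 0
det = -1*1 - 6*3 = -19
discriminant = 0^2 - 4*(-19) = 76
spectral radius = max |eigenvalue| = 4.3589

4.3589


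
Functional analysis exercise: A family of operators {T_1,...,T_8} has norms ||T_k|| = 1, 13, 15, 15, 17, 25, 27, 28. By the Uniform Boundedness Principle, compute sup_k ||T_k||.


By the Uniform Boundedness Principle, the supremum of norms is finite.
sup_k ||T_k|| = max(1, 13, 15, 15, 17, 25, 27, 28) = 28

28


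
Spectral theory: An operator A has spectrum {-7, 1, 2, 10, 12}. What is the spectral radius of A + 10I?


Spectrum of A + 10I = {3, 11, 12, 20, 22}
Spectral radius = max |lambda| over the shifted spectrum
= max(3, 11, 12, 20, 22) = 22

22


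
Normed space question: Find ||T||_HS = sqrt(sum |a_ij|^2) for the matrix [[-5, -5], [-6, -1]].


The Hilbert-Schmidt norm is sqrt(sum of squares of all entries).
Sum of squares = (-5)^2 + (-5)^2 + (-6)^2 + (-1)^2
= 25 + 25 + 36 + 1 = 87
||T||_HS = sqrt(87) = 9.3274

9.3274


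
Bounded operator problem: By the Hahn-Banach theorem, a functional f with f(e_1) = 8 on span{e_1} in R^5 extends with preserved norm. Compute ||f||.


The norm of f is given by ||f|| = sup_{||x||=1} |f(x)|.
On span{e_1}, ||e_1|| = 1, so ||f|| = |f(e_1)| / ||e_1||
= |8| / 1 = 8.0000

8.0000


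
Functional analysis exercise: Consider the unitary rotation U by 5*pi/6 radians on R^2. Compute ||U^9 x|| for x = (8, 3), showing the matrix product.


U is a rotation by theta = 5*pi/6
U^9 = rotation by 9*theta = 45*pi/6 = 9*pi/6 (mod 2*pi)
cos(9*pi/6) = 0.0000, sin(9*pi/6) = -1.0000
U^9 x = (0.0000 * 8 - -1.0000 * 3, -1.0000 * 8 + 0.0000 * 3)
= (3.0000, -8.0000)
||U^9 x|| = sqrt(3.0000^2 + (-8.0000)^2) = sqrt(73.0000) = 8.5440

8.5440


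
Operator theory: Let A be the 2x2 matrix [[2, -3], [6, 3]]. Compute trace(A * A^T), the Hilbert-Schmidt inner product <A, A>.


trace(A * A^T) = sum of squares of all entries
= 2^2 + (-3)^2 + 6^2 + 3^2
= 4 + 9 + 36 + 9
= 58

58


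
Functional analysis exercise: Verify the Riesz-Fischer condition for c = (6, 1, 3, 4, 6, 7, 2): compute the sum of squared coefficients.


sum |c_n|^2 = 6^2 + 1^2 + 3^2 + 4^2 + 6^2 + 7^2 + 2^2
= 36 + 1 + 9 + 16 + 36 + 49 + 4
= 151

151


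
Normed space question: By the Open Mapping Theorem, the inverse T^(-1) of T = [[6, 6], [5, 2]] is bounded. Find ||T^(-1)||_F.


det(T) = 6*2 - 6*5 = -18
T^(-1) = (1/-18) * [[2, -6], [-5, 6]] = [[-0.1111, 0.3333], [0.2778, -0.3333]]
||T^(-1)||_F^2 = (-0.1111)^2 + 0.3333^2 + 0.2778^2 + (-0.3333)^2 = 0.3117
||T^(-1)||_F = sqrt(0.3117) = 0.5583

0.5583


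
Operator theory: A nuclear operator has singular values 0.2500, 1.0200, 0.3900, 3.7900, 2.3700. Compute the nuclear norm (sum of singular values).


The nuclear norm is the sum of all singular values.
||T||_1 = 0.2500 + 1.0200 + 0.3900 + 3.7900 + 2.3700
= 7.8200

7.8200


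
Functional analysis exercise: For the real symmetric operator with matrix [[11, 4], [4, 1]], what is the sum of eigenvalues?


For a self-adjoint (symmetric) matrix, the eigenvalues are real.
The sum of eigenvalues equals the trace of the matrix.
trace = 11 + 1 = 12

12


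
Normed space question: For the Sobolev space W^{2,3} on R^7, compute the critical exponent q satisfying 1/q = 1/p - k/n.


Using the Sobolev embedding formula: 1/q = 1/p - k/n
1/q = 1/3 - 2/7 = 1/21
q = 1/(1/21) = 21

21.0000


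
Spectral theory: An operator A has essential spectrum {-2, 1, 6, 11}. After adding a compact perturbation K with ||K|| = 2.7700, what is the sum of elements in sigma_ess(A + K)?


By Weyl's theorem, the essential spectrum is invariant under compact perturbations.
sigma_ess(A + K) = sigma_ess(A) = {-2, 1, 6, 11}
Sum = -2 + 1 + 6 + 11 = 16

16


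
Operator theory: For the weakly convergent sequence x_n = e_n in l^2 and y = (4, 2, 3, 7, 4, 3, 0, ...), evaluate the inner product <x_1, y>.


x_1 = e_1 is the standard basis vector with 1 in position 1.
<x_1, y> = y_1 = 4
As n -> infinity, <x_n, y> -> 0, confirming weak convergence of (x_n) to 0.

4


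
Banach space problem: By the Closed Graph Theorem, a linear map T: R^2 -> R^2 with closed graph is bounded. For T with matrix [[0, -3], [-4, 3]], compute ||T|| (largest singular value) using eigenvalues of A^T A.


A^T A = [[16, -12], [-12, 18]]
trace(A^T A) = 34, det(A^T A) = 144
discriminant = 34^2 - 4*144 = 580
Largest eigenvalue of A^T A = (trace + sqrt(disc))/2 = 29.0416
||T|| = sqrt(29.0416) = 5.3890

5.3890


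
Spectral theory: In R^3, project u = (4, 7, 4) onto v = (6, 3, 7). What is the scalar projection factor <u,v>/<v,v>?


Computing <u,v> = 4*6 + 7*3 + 4*7 = 73
Computing <v,v> = 6^2 + 3^2 + 7^2 = 94
Projection coefficient = 73/94 = 0.7766

0.7766


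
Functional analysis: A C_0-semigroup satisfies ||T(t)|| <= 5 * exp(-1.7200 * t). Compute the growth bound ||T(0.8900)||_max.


||T(0.8900)|| <= 5 * exp(-1.7200 * 0.8900)
= 5 * exp(-1.5308)
= 5 * 0.2164
= 1.0818

1.0818


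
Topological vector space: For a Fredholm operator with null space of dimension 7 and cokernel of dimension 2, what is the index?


The Fredholm index is defined as ind(T) = dim(ker T) - dim(coker T)
= 7 - 2
= 5

5


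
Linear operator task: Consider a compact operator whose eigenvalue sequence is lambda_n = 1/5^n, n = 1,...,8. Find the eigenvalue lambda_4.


The eigenvalue formula gives lambda_4 = 1/5^4
= 1/625
= 0.0016

0.0016


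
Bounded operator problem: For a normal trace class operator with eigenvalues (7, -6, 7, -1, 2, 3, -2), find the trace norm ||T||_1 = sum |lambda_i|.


For a normal operator, singular values equal |eigenvalues|.
Trace norm = sum |lambda_i| = 7 + 6 + 7 + 1 + 2 + 3 + 2
= 28

28


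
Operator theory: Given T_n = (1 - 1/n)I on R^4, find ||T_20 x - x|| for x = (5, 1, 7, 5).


T_20 x - x = (1 - 1/20)x - x = -x/20
||x|| = sqrt(100) = 10.0000
||T_20 x - x|| = ||x||/20 = 10.0000/20 = 0.5000

0.5000


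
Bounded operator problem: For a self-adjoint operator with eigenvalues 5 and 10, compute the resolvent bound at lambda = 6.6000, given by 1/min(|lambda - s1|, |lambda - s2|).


dist(6.6000, {5, 10}) = min(|6.6000 - 5|, |6.6000 - 10|)
= min(1.6000, 3.4000) = 1.6000
Resolvent bound = 1/1.6000 = 0.6250

0.6250


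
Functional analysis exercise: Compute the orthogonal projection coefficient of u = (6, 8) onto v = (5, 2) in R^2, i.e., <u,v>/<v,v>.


Computing <u,v> = 6*5 + 8*2 = 46
Computing <v,v> = 5^2 + 2^2 = 29
Projection coefficient = 46/29 = 1.5862

1.5862


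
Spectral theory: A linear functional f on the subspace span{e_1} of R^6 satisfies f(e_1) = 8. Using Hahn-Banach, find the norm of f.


The norm of f is given by ||f|| = sup_{||x||=1} |f(x)|.
On span{e_1}, ||e_1|| = 1, so ||f|| = |f(e_1)| / ||e_1||
= |8| / 1 = 8.0000

8.0000


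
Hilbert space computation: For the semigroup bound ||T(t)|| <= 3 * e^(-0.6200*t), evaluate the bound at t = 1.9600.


||T(1.9600)|| <= 3 * exp(-0.6200 * 1.9600)
= 3 * exp(-1.2152)
= 3 * 0.2967
= 0.8900

0.8900


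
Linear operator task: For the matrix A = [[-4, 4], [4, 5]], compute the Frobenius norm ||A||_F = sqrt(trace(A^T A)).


||A||_F^2 = sum a_ij^2
= (-4)^2 + 4^2 + 4^2 + 5^2
= 16 + 16 + 16 + 25 = 73
||A||_F = sqrt(73) = 8.5440

8.5440


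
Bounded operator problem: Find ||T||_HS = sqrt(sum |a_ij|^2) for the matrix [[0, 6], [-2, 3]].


The Hilbert-Schmidt norm is sqrt(sum of squares of all entries).
Sum of squares = 0^2 + 6^2 + (-2)^2 + 3^2
= 0 + 36 + 4 + 9 = 49
||T||_HS = sqrt(49) = 7.0000

7.0000


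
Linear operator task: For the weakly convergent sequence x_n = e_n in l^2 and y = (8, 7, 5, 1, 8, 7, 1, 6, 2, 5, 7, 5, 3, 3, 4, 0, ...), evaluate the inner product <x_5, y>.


x_5 = e_5 is the standard basis vector with 1 in position 5.
<x_5, y> = y_5 = 8
As n -> infinity, <x_n, y> -> 0, confirming weak convergence of (x_n) to 0.

8


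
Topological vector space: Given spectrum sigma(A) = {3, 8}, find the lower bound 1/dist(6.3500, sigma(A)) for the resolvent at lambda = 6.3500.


dist(6.3500, {3, 8}) = min(|6.3500 - 3|, |6.3500 - 8|)
= min(3.3500, 1.6500) = 1.6500
Resolvent bound = 1/1.6500 = 0.6061

0.6061


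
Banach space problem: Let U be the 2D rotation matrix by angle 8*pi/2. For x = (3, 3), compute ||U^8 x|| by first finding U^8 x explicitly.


U is a rotation by theta = 8*pi/2
U^8 = rotation by 8*theta = 64*pi/2 = 0*pi/2 (mod 2*pi)
cos(0*pi/2) = 1.0000, sin(0*pi/2) = 0.0000
U^8 x = (1.0000 * 3 - 0.0000 * 3, 0.0000 * 3 + 1.0000 * 3)
= (3.0000, 3.0000)
||U^8 x|| = sqrt(3.0000^2 + 3.0000^2) = sqrt(18.0000) = 4.2426

4.2426


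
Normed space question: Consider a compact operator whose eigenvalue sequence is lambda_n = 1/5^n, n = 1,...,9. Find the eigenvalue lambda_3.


The eigenvalue formula gives lambda_3 = 1/5^3
= 1/125
= 0.0080

0.0080


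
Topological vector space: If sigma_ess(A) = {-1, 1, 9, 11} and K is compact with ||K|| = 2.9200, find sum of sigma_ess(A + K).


By Weyl's theorem, the essential spectrum is invariant under compact perturbations.
sigma_ess(A + K) = sigma_ess(A) = {-1, 1, 9, 11}
Sum = -1 + 1 + 9 + 11 = 20

20


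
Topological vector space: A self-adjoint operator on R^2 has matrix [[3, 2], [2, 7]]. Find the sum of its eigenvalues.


For a self-adjoint (symmetric) matrix, the eigenvalues are real.
The sum of eigenvalues equals the trace of the matrix.
trace = 3 + 7 = 10

10


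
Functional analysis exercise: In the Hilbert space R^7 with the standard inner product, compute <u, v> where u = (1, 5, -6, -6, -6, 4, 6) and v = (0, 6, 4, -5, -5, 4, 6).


Computing the standard inner product <u, v> = sum u_i * v_i
= 1*0 + 5*6 + -6*4 + -6*-5 + -6*-5 + 4*4 + 6*6
= 0 + 30 + -24 + 30 + 30 + 16 + 36
= 118

118


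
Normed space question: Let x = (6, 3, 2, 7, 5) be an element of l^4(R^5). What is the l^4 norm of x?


The l^4 norm = (sum |x_i|^4)^(1/4)
Sum of 4th powers = 1296 + 81 + 16 + 2401 + 625 = 4419
||x||_4 = (4419)^(1/4) = 8.1533

8.1533


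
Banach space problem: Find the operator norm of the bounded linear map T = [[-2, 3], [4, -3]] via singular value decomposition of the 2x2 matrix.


A^T A = [[20, -18], [-18, 18]]
trace(A^T A) = 38, det(A^T A) = 36
discriminant = 38^2 - 4*36 = 1300
Largest eigenvalue of A^T A = (trace + sqrt(disc))/2 = 37.0278
||T|| = sqrt(37.0278) = 6.0850

6.0850


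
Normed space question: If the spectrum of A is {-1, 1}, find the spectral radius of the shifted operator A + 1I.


Spectrum of A + 1I = {0, 2}
Spectral radius = max |lambda| over the shifted spectrum
= max(0, 2) = 2

2


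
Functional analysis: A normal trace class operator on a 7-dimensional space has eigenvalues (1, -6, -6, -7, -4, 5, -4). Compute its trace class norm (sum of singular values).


For a normal operator, singular values equal |eigenvalues|.
Trace norm = sum |lambda_i| = 1 + 6 + 6 + 7 + 4 + 5 + 4
= 33

33


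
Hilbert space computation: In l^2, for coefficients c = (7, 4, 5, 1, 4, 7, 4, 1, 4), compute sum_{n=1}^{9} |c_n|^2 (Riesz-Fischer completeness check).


sum |c_n|^2 = 7^2 + 4^2 + 5^2 + 1^2 + 4^2 + 7^2 + 4^2 + 1^2 + 4^2
= 49 + 16 + 25 + 1 + 16 + 49 + 16 + 1 + 16
= 189

189


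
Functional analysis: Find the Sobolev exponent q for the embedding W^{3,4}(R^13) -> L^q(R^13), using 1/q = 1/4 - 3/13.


Using the Sobolev embedding formula: 1/q = 1/p - k/n
1/q = 1/4 - 3/13 = 1/52
q = 1/(1/52) = 52

52.0000


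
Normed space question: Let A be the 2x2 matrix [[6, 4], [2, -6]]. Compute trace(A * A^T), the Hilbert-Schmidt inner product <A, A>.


trace(A * A^T) = sum of squares of all entries
= 6^2 + 4^2 + 2^2 + (-6)^2
= 36 + 16 + 4 + 36
= 92

92


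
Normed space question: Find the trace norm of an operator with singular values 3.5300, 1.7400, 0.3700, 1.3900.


The nuclear norm is the sum of all singular values.
||T||_1 = 3.5300 + 1.7400 + 0.3700 + 1.3900
= 7.0300

7.0300


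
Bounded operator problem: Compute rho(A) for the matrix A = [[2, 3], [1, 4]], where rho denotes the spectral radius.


For a 2x2 matrix, eigenvalues satisfy lambda^2 - (trace)*lambda + det = 0
trace = 2 + 4 = 6
det = 2*4 - 3*1 = 5
discriminant = 6^2 - 4*(5) = 16
spectral radius = max |eigenvalue| = 5.0000

5.0000


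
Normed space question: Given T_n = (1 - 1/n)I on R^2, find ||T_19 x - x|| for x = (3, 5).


T_19 x - x = (1 - 1/19)x - x = -x/19
||x|| = sqrt(34) = 5.8310
||T_19 x - x|| = ||x||/19 = 5.8310/19 = 0.3069

0.3069


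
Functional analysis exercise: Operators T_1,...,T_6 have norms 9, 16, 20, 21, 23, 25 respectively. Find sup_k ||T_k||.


By the Uniform Boundedness Principle, the supremum of norms is finite.
sup_k ||T_k|| = max(9, 16, 20, 21, 23, 25) = 25

25


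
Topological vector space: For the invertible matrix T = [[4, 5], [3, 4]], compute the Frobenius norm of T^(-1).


det(T) = 4*4 - 5*3 = 1
T^(-1) = (1/1) * [[4, -5], [-3, 4]] = [[4.0000, -5.0000], [-3.0000, 4.0000]]
||T^(-1)||_F^2 = 4.0000^2 + (-5.0000)^2 + (-3.0000)^2 + 4.0000^2 = 66.0000
||T^(-1)||_F = sqrt(66.0000) = 8.1240

8.1240


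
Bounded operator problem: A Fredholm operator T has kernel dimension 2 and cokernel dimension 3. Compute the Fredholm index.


The Fredholm index is defined as ind(T) = dim(ker T) - dim(coker T)
= 2 - 3
= -1

-1


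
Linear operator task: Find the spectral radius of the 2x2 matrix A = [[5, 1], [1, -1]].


For a 2x2 matrix, eigenvalues satisfy lambda^2 - (trace)*lambda + det = 0
trace = 5 + -1 = 4
det = 5*-1 - 1*1 = -6
discriminant = 4^2 - 4*(-6) = 40
spectral radius = max |eigenvalue| = 5.1623

5.1623


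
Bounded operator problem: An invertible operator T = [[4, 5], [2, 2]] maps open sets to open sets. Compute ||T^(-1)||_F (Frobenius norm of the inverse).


det(T) = 4*2 - 5*2 = -2
T^(-1) = (1/-2) * [[2, -5], [-2, 4]] = [[-1.0000, 2.5000], [1.0000, -2.0000]]
||T^(-1)||_F^2 = (-1.0000)^2 + 2.5000^2 + 1.0000^2 + (-2.0000)^2 = 12.2500
||T^(-1)||_F = sqrt(12.2500) = 3.5000

3.5000


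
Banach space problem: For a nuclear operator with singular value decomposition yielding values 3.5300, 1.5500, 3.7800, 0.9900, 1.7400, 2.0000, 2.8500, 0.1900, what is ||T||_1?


The nuclear norm is the sum of all singular values.
||T||_1 = 3.5300 + 1.5500 + 3.7800 + 0.9900 + 1.7400 + 2.0000 + 2.8500 + 0.1900
= 16.6300

16.6300


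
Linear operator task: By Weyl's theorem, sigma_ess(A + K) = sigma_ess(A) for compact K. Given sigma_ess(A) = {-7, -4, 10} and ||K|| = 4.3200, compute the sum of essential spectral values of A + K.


By Weyl's theorem, the essential spectrum is invariant under compact perturbations.
sigma_ess(A + K) = sigma_ess(A) = {-7, -4, 10}
Sum = -7 + -4 + 10 = -1

-1


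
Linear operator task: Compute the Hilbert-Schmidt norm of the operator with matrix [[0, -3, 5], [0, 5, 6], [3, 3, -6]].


The Hilbert-Schmidt norm is sqrt(sum of squares of all entries).
Sum of squares = 0^2 + (-3)^2 + 5^2 + 0^2 + 5^2 + 6^2 + 3^2 + 3^2 + (-6)^2
= 0 + 9 + 25 + 0 + 25 + 36 + 9 + 9 + 36 = 149
||T||_HS = sqrt(149) = 12.2066

12.2066


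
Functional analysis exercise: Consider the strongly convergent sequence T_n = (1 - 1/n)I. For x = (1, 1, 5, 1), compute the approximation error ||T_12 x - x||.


T_12 x - x = (1 - 1/12)x - x = -x/12
||x|| = sqrt(28) = 5.2915
||T_12 x - x|| = ||x||/12 = 5.2915/12 = 0.4410

0.4410


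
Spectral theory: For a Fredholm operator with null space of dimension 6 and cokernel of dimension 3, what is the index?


The Fredholm index is defined as ind(T) = dim(ker T) - dim(coker T)
= 6 - 3
= 3

3


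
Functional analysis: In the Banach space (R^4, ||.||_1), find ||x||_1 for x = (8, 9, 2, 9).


The l^1 norm equals the sum of absolute values of all components.
||x||_1 = 8 + 9 + 2 + 9
= 28

28.0000


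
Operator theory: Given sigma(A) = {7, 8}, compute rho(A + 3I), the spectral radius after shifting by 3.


Spectrum of A + 3I = {10, 11}
Spectral radius = max |lambda| over the shifted spectrum
= max(10, 11) = 11

11


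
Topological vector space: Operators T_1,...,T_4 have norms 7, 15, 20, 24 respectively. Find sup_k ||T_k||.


By the Uniform Boundedness Principle, the supremum of norms is finite.
sup_k ||T_k|| = max(7, 15, 20, 24) = 24

24


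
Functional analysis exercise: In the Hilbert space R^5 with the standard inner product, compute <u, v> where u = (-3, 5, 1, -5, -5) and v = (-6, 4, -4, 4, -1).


Computing the standard inner product <u, v> = sum u_i * v_i
= -3*-6 + 5*4 + 1*-4 + -5*4 + -5*-1
= 18 + 20 + -4 + -20 + 5
= 19

19


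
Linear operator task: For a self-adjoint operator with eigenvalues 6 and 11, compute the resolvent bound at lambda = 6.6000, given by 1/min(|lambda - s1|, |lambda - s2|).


dist(6.6000, {6, 11}) = min(|6.6000 - 6|, |6.6000 - 11|)
= min(0.6000, 4.4000) = 0.6000
Resolvent bound = 1/0.6000 = 1.6667

1.6667


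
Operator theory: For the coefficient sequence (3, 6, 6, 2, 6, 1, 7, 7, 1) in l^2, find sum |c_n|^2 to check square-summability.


sum |c_n|^2 = 3^2 + 6^2 + 6^2 + 2^2 + 6^2 + 1^2 + 7^2 + 7^2 + 1^2
= 9 + 36 + 36 + 4 + 36 + 1 + 49 + 49 + 1
= 221

221


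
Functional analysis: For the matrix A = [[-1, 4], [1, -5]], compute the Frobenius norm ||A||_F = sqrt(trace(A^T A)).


||A||_F^2 = sum a_ij^2
= (-1)^2 + 4^2 + 1^2 + (-5)^2
= 1 + 16 + 1 + 25 = 43
||A||_F = sqrt(43) = 6.5574

6.5574


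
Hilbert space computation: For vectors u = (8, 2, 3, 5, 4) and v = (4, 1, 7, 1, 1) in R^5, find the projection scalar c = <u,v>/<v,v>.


Computing <u,v> = 8*4 + 2*1 + 3*7 + 5*1 + 4*1 = 64
Computing <v,v> = 4^2 + 1^2 + 7^2 + 1^2 + 1^2 = 68
Projection coefficient = 64/68 = 0.9412

0.9412


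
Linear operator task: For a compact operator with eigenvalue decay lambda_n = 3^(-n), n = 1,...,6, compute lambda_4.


The eigenvalue formula gives lambda_4 = 1/3^4
= 1/81
= 0.0123

0.0123


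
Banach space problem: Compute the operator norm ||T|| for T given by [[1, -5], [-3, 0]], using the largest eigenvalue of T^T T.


A^T A = [[10, -5], [-5, 25]]
trace(A^T A) = 35, det(A^T A) = 225
discriminant = 35^2 - 4*225 = 325
Largest eigenvalue of A^T A = (trace + sqrt(disc))/2 = 26.5139
||T|| = sqrt(26.5139) = 5.1492

5.1492


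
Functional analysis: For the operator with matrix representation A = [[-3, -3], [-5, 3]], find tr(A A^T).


trace(A * A^T) = sum of squares of all entries
= (-3)^2 + (-3)^2 + (-5)^2 + 3^2
= 9 + 9 + 25 + 9
= 52

52


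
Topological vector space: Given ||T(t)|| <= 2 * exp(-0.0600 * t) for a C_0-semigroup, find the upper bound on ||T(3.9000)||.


||T(3.9000)|| <= 2 * exp(-0.0600 * 3.9000)
= 2 * exp(-0.2340)
= 2 * 0.7914
= 1.5827

1.5827


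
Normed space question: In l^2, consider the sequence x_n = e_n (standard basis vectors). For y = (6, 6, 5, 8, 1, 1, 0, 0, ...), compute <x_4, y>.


x_4 = e_4 is the standard basis vector with 1 in position 4.
<x_4, y> = y_4 = 8
As n -> infinity, <x_n, y> -> 0, confirming weak convergence of (x_n) to 0.

8


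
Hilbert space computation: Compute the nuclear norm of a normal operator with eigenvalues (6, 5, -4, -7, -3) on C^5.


For a normal operator, singular values equal |eigenvalues|.
Trace norm = sum |lambda_i| = 6 + 5 + 4 + 7 + 3
= 25

25


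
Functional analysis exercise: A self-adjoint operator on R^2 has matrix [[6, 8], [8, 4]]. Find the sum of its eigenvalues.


For a self-adjoint (symmetric) matrix, the eigenvalues are real.
The sum of eigenvalues equals the trace of the matrix.
trace = 6 + 4 = 10

10


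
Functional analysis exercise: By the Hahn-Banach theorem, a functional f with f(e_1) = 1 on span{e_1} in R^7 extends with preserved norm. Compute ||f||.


The norm of f is given by ||f|| = sup_{||x||=1} |f(x)|.
On span{e_1}, ||e_1|| = 1, so ||f|| = |f(e_1)| / ||e_1||
= |1| / 1 = 1.0000

1.0000
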